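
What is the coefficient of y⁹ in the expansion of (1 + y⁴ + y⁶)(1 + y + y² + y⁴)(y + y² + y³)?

(1 + y⁴ + y⁶) has coefficients 1,0,0,0,1,0,1 for degrees 0…6.
(1 + y + y² + y⁴) has coefficients 1,1,1,0,1,0,0,0,0,0 for degrees 0…9.
Finally multiplying by (y + y² + y³), the product of all factors after the first has coefficients 0,1,2,3,2,2,1,1,0,0 for degrees 0…9.
[y⁹] = 1·0 + 1·2 + 1·3 = 5.

5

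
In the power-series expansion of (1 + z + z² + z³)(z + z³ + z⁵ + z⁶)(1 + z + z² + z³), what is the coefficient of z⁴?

(1 + z + z² + z³) has coefficients 1,1,1,1 for degrees 0…3.
(z + z³ + z⁵ + z⁶) has coefficients 0,1,0,1,0 for degrees 0…4.
Finally multiplying by (1 + z + z² + z³), the product of all factors after the first has coefficients 0,1,1,2,2 for degrees 0…4.
[z⁴] = 1·2 + 1·2 + 1·1 + 1·1 = 6.

6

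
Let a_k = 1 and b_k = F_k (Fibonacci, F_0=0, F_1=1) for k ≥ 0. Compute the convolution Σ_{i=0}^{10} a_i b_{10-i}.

143

This is [x^10] in the product of the two ordinary generating functions.
Σ = 1·55 + 1·34 + 1·21 + 1·13 + 1·8 + 1·5 + 1·3 + 1·2 + 1·1 + 1·1 + 1·0 = 143.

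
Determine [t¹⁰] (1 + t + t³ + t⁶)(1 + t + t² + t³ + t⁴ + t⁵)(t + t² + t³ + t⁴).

(1 + t + t³ + t⁶) has coefficients 1,1,0,1,0,0,1 for degrees 0…6.
(1 + t + t² + t³ + t⁴ + t⁵) has coefficients 1,1,1,1,1,1,0,0,0,0,0 for degrees 0…10.
Finally multiplying by (t + t² + t³ + t⁴), the product of all factors after the first has coefficients 0,1,2,3,4,4,4,3,2,1,0 for degrees 0…10.
[t¹⁰] = 1·0 + 1·1 + 1·3 + 1·4 = 8.

8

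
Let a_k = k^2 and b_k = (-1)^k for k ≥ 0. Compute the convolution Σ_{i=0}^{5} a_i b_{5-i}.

Write out a_i and b_{5-i} for i = 0,…,5 and sum the products.
Σ = 0·(-1) + 1·1 + 4·(-1) + 9·1 + 16·(-1) + 25·1 = 15.

15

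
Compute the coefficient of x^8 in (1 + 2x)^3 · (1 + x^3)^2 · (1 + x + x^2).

(1 + 2x)^3 has coefficients 1,6,12,8 for degrees 0…3.
(1 + x^3)^2 has coefficients 1,0,0,2,0,0,1,0,0 for degrees 0…8.
Finally multiplying by (1 + x + x^2), the product of all factors after the first has coefficients 1,1,1,2,2,2,1,1,1 for degrees 0…8.
[x^8] = 1·1 + 6·1 + 12·1 + 8·2 = 35.

35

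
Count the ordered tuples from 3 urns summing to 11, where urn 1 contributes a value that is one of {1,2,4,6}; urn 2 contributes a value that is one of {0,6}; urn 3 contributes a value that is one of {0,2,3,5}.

2

The generating function for the choices is (z + z^2 + z^4 + z^6)·(1 + z^6)·(1 + z^2 + z^3 + z^5); the count is [z^11].
(z + z^2 + z^4 + z^6) has coefficients 0,1,1,0,1,0,1 for degrees 0…6.
(1 + z^6) has coefficients 1,0,0,0,0,0,1,0,0,0,0,0 for degrees 0…11.
Finally multiplying by (1 + z^2 + z^3 + z^5), the product of all factors after the first has coefficients 1,0,1,1,0,1,1,0,1,1,0,1 for degrees 0…11.
[z^11] = 1·0 + 1·1 + 1·0 + 1·1 = 2.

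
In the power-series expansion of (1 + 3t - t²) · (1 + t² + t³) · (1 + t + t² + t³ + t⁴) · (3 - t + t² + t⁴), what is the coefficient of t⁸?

(1 + 3t - t²) has coefficients 1,3,-1 for degrees 0…2.
(1 + t² + t³) has coefficients 1,0,1,1,0,0,0,0,0 for degrees 0…8.
Multiplying by (1 + t + t² + t³ + t⁴) gives running coefficients 1,1,2,3,3,2,2,1,0 for degrees 0…8.
Finally multiplying by (3 - t + t² + t⁴), the product of all factors after the first has coefficients 3,2,6,8,9,7,9,6,4 for degrees 0…8.
[t⁸] = 1·4 + 3·6 − 1·9 = 13.

13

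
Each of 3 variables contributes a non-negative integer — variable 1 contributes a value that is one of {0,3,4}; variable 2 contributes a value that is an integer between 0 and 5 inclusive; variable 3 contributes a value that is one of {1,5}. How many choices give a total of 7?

3

The generating function for the choices is (1 + z^3 + z^4)·(1 + z + z^2 + z^3 + z^4 + z^5)·(z + z^5); the count is [z^7].
(1 + z^3 + z^4) has coefficients 1,0,0,1,1 for degrees 0…4.
(1 + z + z^2 + z^3 + z^4 + z^5) has coefficients 1,1,1,1,1,1,0,0 for degrees 0…7.
Finally multiplying by (z + z^5), the product of all factors after the first has coefficients 0,1,1,1,1,2,2,1 for degrees 0…7.
[z^7] = 1·1 + 1·1 + 1·1 = 3.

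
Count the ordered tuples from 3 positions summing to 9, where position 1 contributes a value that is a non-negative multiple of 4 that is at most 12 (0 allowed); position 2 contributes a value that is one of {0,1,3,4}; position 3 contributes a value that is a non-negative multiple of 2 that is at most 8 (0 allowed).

The generating function for the choices is (1 + t⁴ + t⁸ + t¹²)·(1 + t + t³ + t⁴)·(1 + t² + t⁴ + t⁶ + t⁸); the count is [t⁹].
(1 + t⁴ + t⁸ + t¹²) has coefficients 1,0,0,0,1,0,0,0,1,0 for degrees 0…9.
(1 + t + t³ + t⁴) has coefficients 1,1,0,1,1,0,0,0,0,0 for degrees 0…9.
Finally multiplying by (1 + t² + t⁴ + t⁶ + t⁸), the product of all factors after the first has coefficients 1,1,1,2,2,2,2,2,2,2 for degrees 0…9.
[t⁹] = 1·2 + 1·2 + 1·1 = 5.

5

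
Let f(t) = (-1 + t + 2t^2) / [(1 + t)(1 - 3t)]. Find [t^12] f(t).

The denominator gives the recurrence a_n = 2a_(n−1) + 3a_(n−2) for n ≥ 3; the numerator fixes a_0 = -1, a_1 = -1, a_2 = -3.
Iterating: -1, -1, -3, -9, -27, -81, -243, -729, -2187, -6561, -19683, -59049, -177147, so a_12 = -177147.

-177147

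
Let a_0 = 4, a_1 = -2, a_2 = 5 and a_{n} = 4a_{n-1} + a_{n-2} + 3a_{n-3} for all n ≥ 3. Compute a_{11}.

3712593

The ordinary generating function has denominator 1 - 4z - z^2 - 3z^3.
Iterating the recurrence: a_0,…,a_{11} = 4, -2, 5, 30, 119, 521, 2293, 10050, 44056, 193153, 846818, 3712593.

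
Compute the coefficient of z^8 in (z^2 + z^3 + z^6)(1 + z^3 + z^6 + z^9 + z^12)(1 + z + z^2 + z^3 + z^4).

(z^2 + z^3 + z^6) has coefficients 0,0,1,1,0,0,1 for degrees 0…6.
(1 + z^3 + z^6 + z^9 + z^12) has coefficients 1,0,0,1,0,0,1,0,0 for degrees 0…8.
Finally multiplying by (1 + z + z^2 + z^3 + z^4), the product of all factors after the first has coefficients 1,1,1,2,2,1,2,2,1 for degrees 0…8.
[z^8] = 1·2 + 1·1 + 1·1 = 4.

4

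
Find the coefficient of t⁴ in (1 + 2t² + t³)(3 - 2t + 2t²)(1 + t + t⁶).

(1 + 2t² + t³) has coefficients 1,0,2,1 for degrees 0…3.
(3 - 2t + 2t²) has coefficients 3,-2,2,0,0 for degrees 0…4.
Finally multiplying by (1 + t + t⁶), the product of all factors after the first has coefficients 3,1,0,2,0 for degrees 0…4.
[t⁴] = 1·0 + 2·0 + 1·1 = 1.

1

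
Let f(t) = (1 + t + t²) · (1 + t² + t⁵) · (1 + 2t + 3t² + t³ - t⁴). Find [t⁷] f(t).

(1 + t + t²) has coefficients 1,1,1 for degrees 0…2.
(1 + t² + t⁵) has coefficients 1,0,1,0,0,1,0,0 for degrees 0…7.
Finally multiplying by (1 + 2t + 3t² + t³ - t⁴), the product of all factors after the first has coefficients 1,2,4,3,2,2,1,3 for degrees 0…7.
[t⁷] = 1·3 + 1·1 + 1·2 = 6.

6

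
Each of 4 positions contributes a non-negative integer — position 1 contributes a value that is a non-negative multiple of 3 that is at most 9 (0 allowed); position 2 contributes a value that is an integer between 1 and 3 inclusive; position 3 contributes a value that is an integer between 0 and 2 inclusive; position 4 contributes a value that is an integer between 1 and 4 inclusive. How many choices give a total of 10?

12

The generating function for the choices is (1 + z^3 + z^6 + z^9)·(z + z^2 + z^3)·(1 + z + z^2)·(z + z^2 + z^3 + z^4); the count is [z^10].
(1 + z^3 + z^6 + z^9) has coefficients 1,0,0,1,0,0,1,0,0,1 for degrees 0…9.
(z + z^2 + z^3) has coefficients 0,1,1,1,0,0,0,0,0,0,0 for degrees 0…10.
Multiplying by (1 + z + z^2) gives running coefficients 0,1,2,3,2,1,0,0,0,0,0 for degrees 0…10.
Finally multiplying by (z + z^2 + z^3 + z^4), the product of all factors after the first has coefficients 0,0,1,3,6,8,8,6,3,1,0 for degrees 0…10.
[z^10] = 1·0 + 1·6 + 1·6 + 1·0 = 12.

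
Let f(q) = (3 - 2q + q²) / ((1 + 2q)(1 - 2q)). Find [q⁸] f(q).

832

The denominator gives the recurrence a_n = 4a_(n−2) for n ≥ 3; the numerator fixes a_0 = 3, a_1 = -2, a_2 = 13.
Iterating: 3, -2, 13, -8, 52, -32, 208, -128, 832, so a_8 = 832.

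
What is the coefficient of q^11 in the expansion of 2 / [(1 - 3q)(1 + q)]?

265720

Partial fractions give a closed form: a_n = (3/2)·3^n + (1/2)·(-1)^n.
At n = 11: a_11 = 265720.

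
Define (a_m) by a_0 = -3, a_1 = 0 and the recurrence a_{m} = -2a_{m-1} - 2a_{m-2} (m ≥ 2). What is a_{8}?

-48

The ordinary generating function has denominator 1 + 2t + 2t^2.
Iterating the recurrence: a_0,…,a_{8} = -3, 0, 6, -12, 12, 0, -24, 48, -48.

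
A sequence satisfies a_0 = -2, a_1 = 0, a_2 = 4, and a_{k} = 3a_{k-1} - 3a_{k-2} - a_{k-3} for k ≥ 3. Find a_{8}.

-362

The ordinary generating function has denominator 1 - 3y + 3y^2 + y^3.
Iterating the recurrence: a_0,…,a_{8} = -2, 0, 4, 14, 30, 44, 28, -78, -362.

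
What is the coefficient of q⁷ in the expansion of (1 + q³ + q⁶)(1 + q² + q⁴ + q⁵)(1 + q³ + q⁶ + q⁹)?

(1 + q³ + q⁶) has coefficients 1,0,0,1,0,0,1 for degrees 0…6.
(1 + q² + q⁴ + q⁵) has coefficients 1,0,1,0,1,1,0,0 for degrees 0…7.
Finally multiplying by (1 + q³ + q⁶ + q⁹), the product of all factors after the first has coefficients 1,0,1,1,1,2,1,1 for degrees 0…7.
[q⁷] = 1·1 + 1·1 + 1·0 = 2.

2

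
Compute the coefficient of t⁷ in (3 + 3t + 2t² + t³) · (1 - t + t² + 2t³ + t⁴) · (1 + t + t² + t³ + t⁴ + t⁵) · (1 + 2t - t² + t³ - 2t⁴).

(3 + 3t + 2t² + t³) has coefficients 3,3,2,1 for degrees 0…3.
(1 - t + t² + 2t³ + t⁴) has coefficients 1,-1,1,2,1,0,0,0 for degrees 0…7.
Multiplying by (1 + t + t² + t³ + t⁴ + t⁵) gives running coefficients 1,0,1,3,4,4,3,4 for degrees 0…7.
Finally multiplying by (1 + 2t - t² + t³ - 2t⁴), the product of all factors after the first has coefficients 1,2,0,6,7,10,8,4 for degrees 0…7.
[t⁷] = 3·4 + 3·8 + 2·10 + 1·7 = 63.

63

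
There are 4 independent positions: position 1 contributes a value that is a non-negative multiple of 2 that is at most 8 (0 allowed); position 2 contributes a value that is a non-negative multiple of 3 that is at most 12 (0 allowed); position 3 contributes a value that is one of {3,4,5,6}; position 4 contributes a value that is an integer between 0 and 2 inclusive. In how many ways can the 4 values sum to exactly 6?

6

The generating function for the choices is (1 + q^2 + q^4 + q^6 + q^8)·(1 + q^3 + q^6 + q^9 + q^12)·(q^3 + q^4 + q^5 + q^6)·(1 + q + q^2); the count is [q^6].
(1 + q^2 + q^4 + q^6 + q^8) has coefficients 1,0,1,0,1,0,1 for degrees 0…6.
(1 + q^3 + q^6 + q^9 + q^12) has coefficients 1,0,0,1,0,0,1 for degrees 0…6.
Multiplying by (q^3 + q^4 + q^5 + q^6) gives running coefficients 0,0,0,1,1,1,2 for degrees 0…6.
Finally multiplying by (1 + q + q^2), the product of all factors after the first has coefficients 0,0,0,1,2,3,4 for degrees 0…6.
[q^6] = 1·4 + 1·2 + 1·0 + 1·0 = 6.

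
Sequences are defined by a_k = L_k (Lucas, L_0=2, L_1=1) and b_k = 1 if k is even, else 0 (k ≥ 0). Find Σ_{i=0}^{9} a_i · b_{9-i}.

121

Write out a_i and b_{9-i} for i = 0,…,9 and sum the products.
Σ = 2·0 + 1·1 + 3·0 + 4·1 + 7·0 + 11·1 + 18·0 + 29·1 + 47·0 + 76·1 = 121.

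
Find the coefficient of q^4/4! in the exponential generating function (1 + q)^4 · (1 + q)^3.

840

The EGF product rule gives c_4 = Σ_{k_1+k_2=4} C(4; k_1,k_2) · ∏ g_i(k_i), where (1+q)^4 gives the falling factorial (4)_k; (1+q)^3 gives the falling factorial (3)_k.
g_1(k) for k = 0…4: 1, 4, 12, 24, 24.
g_2(k) for k = 0…4: 1, 3, 6, 6, 0.
c_4 = Σ_k C(4,k)·g_1(k)·g_2(4−k) = 4·4·6 + 6·12·6 + 4·24·3 + 1·24·1 = 96 + 432 + 288 + 24 = 840.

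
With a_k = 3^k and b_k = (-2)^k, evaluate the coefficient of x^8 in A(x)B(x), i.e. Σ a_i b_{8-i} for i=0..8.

This is [x^8] in the product of the two ordinary generating functions.
Σ = 1·256 + 3·(-128) + 9·64 + 27·(-32) + 81·16 + 243·(-8) + 729·4 + 2187·(-2) + 6561·1 = 4039.

4039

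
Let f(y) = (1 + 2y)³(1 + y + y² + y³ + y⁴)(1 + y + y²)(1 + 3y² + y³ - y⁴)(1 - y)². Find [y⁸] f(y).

-56

(1 + 2y)³ has coefficients 1,6,12,8 for degrees 0…3.
(1 + y + y² + y³ + y⁴) has coefficients 1,1,1,1,1,0,0,0,0 for degrees 0…8.
Multiplying by (1 + y + y²) gives running coefficients 1,2,3,3,3,2,1,0,0 for degrees 0…8.
Multiplying by (1 + 3y² + y³ - y⁴) gives running coefficients 1,2,6,10,13,12,10,6,2 for degrees 0…8.
Finally multiplying by (1 - y)², the product of all factors after the first has coefficients 1,0,3,0,-1,-4,-1,-2,0 for degrees 0…8.
[y⁸] = 1·0 + 6·(-2) + 12·(-1) + 8·(-4) = -56.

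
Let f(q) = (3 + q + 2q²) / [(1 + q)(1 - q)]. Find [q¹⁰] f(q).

5

The denominator gives the recurrence a_n = a_(n−2) for n ≥ 3; the numerator fixes a_0 = 3, a_1 = 1, a_2 = 5.
Iterating: 3, 1, 5, 1, 5, 1, 5, 1, 5, 1, 5, so a_10 = 5.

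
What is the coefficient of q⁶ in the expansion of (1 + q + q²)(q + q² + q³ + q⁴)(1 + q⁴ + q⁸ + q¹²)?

3

(1 + q + q²) has coefficients 1,1,1 for degrees 0…2.
(q + q² + q³ + q⁴) has coefficients 0,1,1,1,1,0,0 for degrees 0…6.
Finally multiplying by (1 + q⁴ + q⁸ + q¹²), the product of all factors after the first has coefficients 0,1,1,1,1,1,1 for degrees 0…6.
[q⁶] = 1·1 + 1·1 + 1·1 = 3.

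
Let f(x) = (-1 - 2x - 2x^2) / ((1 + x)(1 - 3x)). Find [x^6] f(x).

-1033

The denominator gives the recurrence a_n = 2a_(n−1) + 3a_(n−2) for n ≥ 3; the numerator fixes a_0 = -1, a_1 = -4, a_2 = -13.
Iterating: -1, -4, -13, -38, -115, -344, -1033, so a_6 = -1033.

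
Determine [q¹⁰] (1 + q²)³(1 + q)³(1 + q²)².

16

(1 + q²)³ has coefficients 1,0,3,0,3,0,1 for degrees 0…6.
(1 + q)³ has coefficients 1,3,3,1,0,0,0,0,0,0,0 for degrees 0…10.
Finally multiplying by (1 + q²)², the product of all factors after the first has coefficients 1,3,5,7,7,5,3,1,0,0,0 for degrees 0…10.
[q¹⁰] = 1·0 + 3·0 + 3·3 + 1·7 = 16.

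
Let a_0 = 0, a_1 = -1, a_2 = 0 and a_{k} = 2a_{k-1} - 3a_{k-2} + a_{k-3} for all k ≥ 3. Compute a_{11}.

23

The ordinary generating function has denominator 1 - 2t + 3t^2 - t^3.
Iterating the recurrence: a_0,…,a_{11} = 0, -1, 0, 3, 5, 1, -10, -18, -5, 34, 65, 23.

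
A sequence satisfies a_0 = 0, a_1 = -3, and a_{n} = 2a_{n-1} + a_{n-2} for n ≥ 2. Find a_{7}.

-507

The ordinary generating function has denominator 1 - 2y - y^2.
Iterating the recurrence: a_0,…,a_{7} = 0, -3, -6, -15, -36, -87, -210, -507.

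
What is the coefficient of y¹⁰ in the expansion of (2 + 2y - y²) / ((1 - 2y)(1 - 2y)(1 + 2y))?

16128

The denominator gives the recurrence a_n = 2a_(n−1) + 4a_(n−2) − 8a_(n−3) for n ≥ 3; the numerator fixes a_0 = 2, a_1 = 6, a_2 = 19.
Iterating: 2, 6, 19, 46, 120, 272, 656, 1440, 3328, 7168, 16128, so a_10 = 16128.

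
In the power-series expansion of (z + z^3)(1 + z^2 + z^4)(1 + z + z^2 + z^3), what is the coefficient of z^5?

(z + z^3) has coefficients 0,1,0,1 for degrees 0…3.
(1 + z^2 + z^4) has coefficients 1,0,1,0,1,0 for degrees 0…5.
Finally multiplying by (1 + z + z^2 + z^3), the product of all factors after the first has coefficients 1,1,2,2,2,2 for degrees 0…5.
[z^5] = 1·2 + 1·2 = 4.

4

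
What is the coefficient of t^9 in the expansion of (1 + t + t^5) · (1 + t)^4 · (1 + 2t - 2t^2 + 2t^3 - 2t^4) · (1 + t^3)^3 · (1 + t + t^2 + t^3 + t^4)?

307

(1 + t + t^5) has coefficients 1,1,0,0,0,1 for degrees 0…5.
(1 + t)^4 has coefficients 1,4,6,4,1,0,0,0,0,0 for degrees 0…9.
Multiplying by (1 + 2t - 2t^2 + 2t^3 - 2t^4) gives running coefficients 1,6,12,10,3,-2,-6,-6,-2,0 for degrees 0…9.
Multiplying by (1 + t^3)^3 gives running coefficients 1,6,12,13,21,34,27,21,28,13 for degrees 0…9.
Finally multiplying by (1 + t + t^2 + t^3 + t^4), the product of all factors after the first has coefficients 1,7,19,32,53,86,107,116,131,123 for degrees 0…9.
[t^9] = 1·123 + 1·131 + 1·53 = 307.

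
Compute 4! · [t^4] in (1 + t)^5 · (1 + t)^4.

3024

The EGF product rule gives c_4 = Σ_{k_1+k_2=4} C(4; k_1,k_2) · ∏ g_i(k_i), where (1+t)^5 gives the falling factorial (5)_k; (1+t)^4 gives the falling factorial (4)_k.
g_1(k) for k = 0…4: 1, 5, 20, 60, 120.
g_2(k) for k = 0…4: 1, 4, 12, 24, 24.
c_4 = Σ_k C(4,k)·g_1(k)·g_2(4−k) = 1·1·24 + 4·5·24 + 6·20·12 + 4·60·4 + 1·120·1 = 24 + 480 + 1440 + 960 + 120 = 3024.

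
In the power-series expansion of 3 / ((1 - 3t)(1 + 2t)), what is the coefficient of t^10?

107517

Partial fractions give a closed form: a_n = (9/5)·3^n + (6/5)·(-2)^n.
At n = 10: a_10 = 107517.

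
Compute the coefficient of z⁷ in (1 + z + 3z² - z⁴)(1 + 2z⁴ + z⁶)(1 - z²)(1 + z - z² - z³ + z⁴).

4

(1 + z + 3z² - z⁴) has coefficients 1,1,3,0,-1 for degrees 0…4.
(1 + 2z⁴ + z⁶) has coefficients 1,0,0,0,2,0,1,0 for degrees 0…7.
Multiplying by (1 - z²) gives running coefficients 1,0,-1,0,2,0,-1,0 for degrees 0…7.
Finally multiplying by (1 + z - z² - z³ + z⁴), the product of all factors after the first has coefficients 1,1,-2,-2,4,3,-4,-3 for degrees 0…7.
[z⁷] = 1·(-3) + 1·(-4) + 3·3 − 1·(-2) = 4.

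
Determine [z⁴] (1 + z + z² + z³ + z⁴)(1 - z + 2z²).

(1 + z + z² + z³ + z⁴) has coefficients 1,1,1,1,1 for degrees 0…4.
(1 - z + 2z²) has coefficients 1,-1,2,0,0 for degrees 0…4.
[z⁴] = 1·0 + 1·0 + 1·2 + 1·(-1) + 1·1 = 2.

2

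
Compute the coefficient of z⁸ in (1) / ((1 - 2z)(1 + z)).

Partial fractions give a closed form: a_n = (2/3)·2^n + (1/3)·(-1)^n.
At n = 8: a_8 = 171.

171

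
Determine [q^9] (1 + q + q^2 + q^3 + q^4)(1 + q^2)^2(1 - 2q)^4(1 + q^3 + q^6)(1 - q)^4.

(1 + q + q^2 + q^3 + q^4) has coefficients 1,1,1,1,1 for degrees 0…4.
(1 + q^2)^2 has coefficients 1,0,2,0,1,0,0,0,0,0 for degrees 0…9.
Multiplying by (1 - 2q)^4 gives running coefficients 1,-8,26,-48,65,-72,56,-32,16,0 for degrees 0…9.
Multiplying by (1 + q^3 + q^6) gives running coefficients 1,-8,26,-47,57,-46,9,25,-30,8 for degrees 0…9.
Finally multiplying by (1 - q)^4, the product of all factors after the first has coefficients 1,-12,64,-203,434,-668,749,-562,165,196 for degrees 0…9.
[q^9] = 1·196 + 1·165 + 1·(-562) + 1·749 + 1·(-668) = -120.

-120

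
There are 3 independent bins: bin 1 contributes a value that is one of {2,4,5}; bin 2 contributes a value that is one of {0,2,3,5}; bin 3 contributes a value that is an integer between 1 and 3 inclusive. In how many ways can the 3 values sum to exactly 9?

5

The generating function for the choices is (x^2 + x^4 + x^5)·(1 + x^2 + x^3 + x^5)·(x + x^2 + x^3); the count is [x^9].
(x^2 + x^4 + x^5) has coefficients 0,0,1,0,1,1 for degrees 0…5.
(1 + x^2 + x^3 + x^5) has coefficients 1,0,1,1,0,1,0,0,0,0 for degrees 0…9.
Finally multiplying by (x + x^2 + x^3), the product of all factors after the first has coefficients 0,1,1,2,2,2,2,1,1,0 for degrees 0…9.
[x^9] = 1·1 + 1·2 + 1·2 = 5.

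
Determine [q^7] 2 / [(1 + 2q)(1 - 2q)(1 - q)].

170

Partial fractions give a closed form: a_n = (2/3)·(-2)^n + (2)·2^n + (-2/3)·1^n.
At n = 7: a_7 = 170.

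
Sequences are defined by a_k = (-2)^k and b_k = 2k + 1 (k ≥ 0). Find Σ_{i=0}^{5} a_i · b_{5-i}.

-3

This is [x^5] in the product of the two ordinary generating functions.
Σ = 1·11 − 2·9 + 4·7 − 8·5 + 16·3 − 32·1 = -3.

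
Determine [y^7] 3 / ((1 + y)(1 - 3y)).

4920

Partial fractions give a closed form: a_n = (3/4)·(-1)^n + (9/4)·3^n.
At n = 7: a_7 = 4920.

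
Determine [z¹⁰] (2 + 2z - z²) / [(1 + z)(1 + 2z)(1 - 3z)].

68521

Partial fractions give a closed form: a_n = (1/4)·(-1)^n + (3/5)·(-2)^n + (23/20)·3^n.
At n = 10: a_10 = 68521.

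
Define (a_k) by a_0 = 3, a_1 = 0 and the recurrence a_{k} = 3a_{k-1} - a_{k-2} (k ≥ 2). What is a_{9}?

The ordinary generating function has denominator 1 - 3z + z^2.
Iterating the recurrence: a_0,…,a_{9} = 3, 0, -3, -9, -24, -63, -165, -432, -1131, -2961.

-2961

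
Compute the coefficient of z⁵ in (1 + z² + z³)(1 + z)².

1

(1 + z² + z³) has coefficients 1,0,1,1 for degrees 0…3.
(1 + z)² has coefficients 1,2,1,0,0,0 for degrees 0…5.
[z⁵] = 1·0 + 1·0 + 1·1 = 1.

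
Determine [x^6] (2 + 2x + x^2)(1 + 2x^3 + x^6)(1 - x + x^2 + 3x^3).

(2 + 2x + x^2) has coefficients 2,2,1 for degrees 0…2.
(1 + 2x^3 + x^6) has coefficients 1,0,0,2,0,0,1 for degrees 0…6.
Finally multiplying by (1 - x + x^2 + 3x^3), the product of all factors after the first has coefficients 1,-1,1,5,-2,2,7 for degrees 0…6.
[x^6] = 2·7 + 2·2 + 1·(-2) = 16.

16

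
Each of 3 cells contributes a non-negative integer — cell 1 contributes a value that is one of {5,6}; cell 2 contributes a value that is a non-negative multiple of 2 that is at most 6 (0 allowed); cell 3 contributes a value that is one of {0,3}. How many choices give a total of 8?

The generating function for the choices is (y^5 + y^6)·(1 + y^2 + y^4 + y^6)·(1 + y^3); the count is [y^8].
(y^5 + y^6) has coefficients 0,0,0,0,0,1,1 for degrees 0…6.
(1 + y^2 + y^4 + y^6) has coefficients 1,0,1,0,1,0,1,0,0 for degrees 0…8.
Finally multiplying by (1 + y^3), the product of all factors after the first has coefficients 1,0,1,1,1,1,1,1,0 for degrees 0…8.
[y^8] = 1·1 + 1·1 = 2.

2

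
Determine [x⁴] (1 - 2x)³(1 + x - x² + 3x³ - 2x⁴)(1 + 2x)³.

58

(1 - 2x)³ has coefficients 1,-6,12,-8 for degrees 0…3.
(1 + x - x² + 3x³ - 2x⁴) has coefficients 1,1,-1,3,-2 for degrees 0…4.
Finally multiplying by (1 + 2x)³, the product of all factors after the first has coefficients 1,7,17,17,12 for degrees 0…4.
[x⁴] = 1·12 − 6·17 + 12·17 − 8·7 = 58.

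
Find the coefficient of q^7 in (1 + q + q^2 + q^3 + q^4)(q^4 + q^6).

2

(1 + q + q^2 + q^3 + q^4) has coefficients 1,1,1,1,1 for degrees 0…4.
(q^4 + q^6) has coefficients 0,0,0,0,1,0,1,0 for degrees 0…7.
[q^7] = 1·0 + 1·1 + 1·0 + 1·1 + 1·0 = 2.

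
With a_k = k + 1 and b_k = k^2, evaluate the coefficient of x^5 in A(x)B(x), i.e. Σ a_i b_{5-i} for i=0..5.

105

Write out a_i and b_{5-i} for i = 0,…,5 and sum the products.
Σ = 1·25 + 2·16 + 3·9 + 4·4 + 5·1 + 6·0 = 105.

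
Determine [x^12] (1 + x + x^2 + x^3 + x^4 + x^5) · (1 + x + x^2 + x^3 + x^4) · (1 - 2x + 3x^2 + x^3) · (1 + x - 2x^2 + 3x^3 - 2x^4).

-4

(1 + x + x^2 + x^3 + x^4 + x^5) has coefficients 1,1,1,1,1,1 for degrees 0…5.
(1 + x + x^2 + x^3 + x^4) has coefficients 1,1,1,1,1,0,0,0,0,0,0,0,0 for degrees 0…12.
Multiplying by (1 - 2x + 3x^2 + x^3) gives running coefficients 1,-1,2,3,3,2,4,1,0,0,0,0,0 for degrees 0…12.
Finally multiplying by (1 + x - 2x^2 + 3x^3 - 2x^4), the product of all factors after the first has coefficients 1,0,-1,10,-3,7,5,4,-7,6,-5,-2,0 for degrees 0…12.
[x^12] = 1·0 + 1·(-2) + 1·(-5) + 1·6 + 1·(-7) + 1·4 = -4.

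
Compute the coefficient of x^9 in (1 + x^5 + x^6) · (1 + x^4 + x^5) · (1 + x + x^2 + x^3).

(1 + x^5 + x^6) has coefficients 1,0,0,0,0,1,1 for degrees 0…6.
(1 + x^4 + x^5) has coefficients 1,0,0,0,1,1,0,0,0,0 for degrees 0…9.
Finally multiplying by (1 + x + x^2 + x^3), the product of all factors after the first has coefficients 1,1,1,1,1,2,2,2,1,0 for degrees 0…9.
[x^9] = 1·0 + 1·1 + 1·1 = 2.

2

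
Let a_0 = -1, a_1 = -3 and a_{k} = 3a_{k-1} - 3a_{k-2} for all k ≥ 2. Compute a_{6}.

The ordinary generating function has denominator 1 - 3t + 3t^2.
Iterating the recurrence: a_0,…,a_{6} = -1, -3, -6, -9, -9, 0, 27.

27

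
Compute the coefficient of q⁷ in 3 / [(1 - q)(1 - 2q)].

Partial fractions give a closed form: a_n = (-3)·1^n + (6)·2^n.
At n = 7: a_7 = 765.

765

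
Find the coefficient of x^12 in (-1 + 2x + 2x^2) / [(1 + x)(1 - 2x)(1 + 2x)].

Partial fractions give a closed form: a_n = (1/3)·(-1)^n + (1/6)·2^n + (-3/2)·(-2)^n.
At n = 12: a_12 = -5461.

-5461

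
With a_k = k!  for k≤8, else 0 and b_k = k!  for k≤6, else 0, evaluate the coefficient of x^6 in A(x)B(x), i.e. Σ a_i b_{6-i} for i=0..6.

1812

This is [x^6] in the product of the two ordinary generating functions.
Σ = 1·720 + 1·120 + 2·24 + 6·6 + 24·2 + 120·1 + 720·1 = 1812.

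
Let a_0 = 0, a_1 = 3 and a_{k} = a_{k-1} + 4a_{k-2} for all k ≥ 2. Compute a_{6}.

195

The ordinary generating function has denominator 1 - y - 4y^2.
Iterating the recurrence: a_0,…,a_{6} = 0, 3, 3, 15, 27, 87, 195.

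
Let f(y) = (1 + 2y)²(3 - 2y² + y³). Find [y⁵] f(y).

4

(1 + 2y)² has coefficients 1,4,4 for degrees 0…2.
(3 - 2y² + y³) has coefficients 3,0,-2,1,0,0 for degrees 0…5.
[y⁵] = 1·0 + 4·0 + 4·1 = 4.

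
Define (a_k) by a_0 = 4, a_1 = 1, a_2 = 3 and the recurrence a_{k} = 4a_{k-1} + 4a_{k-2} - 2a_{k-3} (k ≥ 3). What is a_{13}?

50792848

The ordinary generating function has denominator 1 - 4t - 4t^2 + 2t^3.
Iterating the recurrence: a_0,…,a_{13} = 4, 1, 3, 8, 42, 194, 928, 4404, 20940, 99520, 473032, 2248328, 10686400, 50792848.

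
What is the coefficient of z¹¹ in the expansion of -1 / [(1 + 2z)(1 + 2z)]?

The denominator gives the recurrence a_n = −4a_(n−1) − 4a_(n−2) for n ≥ 2; the numerator fixes a_0 = -1, a_1 = 4.
Iterating: -1, 4, -12, 32, -80, 192, -448, 1024, -2304, 5120, -11264, 24576, so a_11 = 24576.

24576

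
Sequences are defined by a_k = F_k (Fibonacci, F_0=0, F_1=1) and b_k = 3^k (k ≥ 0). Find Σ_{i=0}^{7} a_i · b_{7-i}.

1297

The convolution is the x^7 coefficient of A(x)B(x).
Σ = 0·2187 + 1·729 + 1·243 + 2·81 + 3·27 + 5·9 + 8·3 + 13·1 = 1297.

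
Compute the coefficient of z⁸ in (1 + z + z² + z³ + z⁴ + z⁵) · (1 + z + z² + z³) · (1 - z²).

-2

(1 + z + z² + z³ + z⁴ + z⁵) has coefficients 1,1,1,1,1,1 for degrees 0…5.
(1 + z + z² + z³) has coefficients 1,1,1,1,0,0,0,0,0 for degrees 0…8.
Finally multiplying by (1 - z²), the product of all factors after the first has coefficients 1,1,0,0,-1,-1,0,0,0 for degrees 0…8.
[z⁸] = 1·0 + 1·0 + 1·0 + 1·(-1) + 1·(-1) + 1·0 = -2.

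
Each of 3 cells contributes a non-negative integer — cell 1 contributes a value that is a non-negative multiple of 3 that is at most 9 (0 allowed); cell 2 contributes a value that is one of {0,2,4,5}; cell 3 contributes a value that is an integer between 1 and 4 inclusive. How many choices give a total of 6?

The generating function for the choices is (1 + x^3 + x^6 + x^9)·(1 + x^2 + x^4 + x^5)·(x + x^2 + x^3 + x^4); the count is [x^6].
(1 + x^3 + x^6 + x^9) has coefficients 1,0,0,1,0,0,1 for degrees 0…6.
(1 + x^2 + x^4 + x^5) has coefficients 1,0,1,0,1,1,0 for degrees 0…6.
Finally multiplying by (x + x^2 + x^3 + x^4), the product of all factors after the first has coefficients 0,1,1,2,2,2,3 for degrees 0…6.
[x^6] = 1·3 + 1·2 + 1·0 = 5.

5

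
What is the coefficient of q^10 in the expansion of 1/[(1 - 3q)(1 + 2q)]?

35839

The denominator gives the recurrence a_n = a_(n−1) + 6a_(n−2) for n ≥ 2; the numerator fixes a_0 = 1, a_1 = 1.
Iterating: 1, 1, 7, 13, 55, 133, 463, 1261, 4039, 11605, 35839, so a_10 = 35839.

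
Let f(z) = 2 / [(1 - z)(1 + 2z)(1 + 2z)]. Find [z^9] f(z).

-7054

The denominator gives the recurrence a_n = −3a_(n−1) + 4a_(n−3) for n ≥ 3; the numerator fixes a_0 = 2, a_1 = -6, a_2 = 18.
Iterating: 2, -6, 18, -46, 114, -270, 626, -1422, 3186, -7054, so a_9 = -7054.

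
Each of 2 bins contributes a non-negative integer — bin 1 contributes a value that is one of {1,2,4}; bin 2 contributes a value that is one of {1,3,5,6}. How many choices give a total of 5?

2

The generating function for the choices is (t + t^2 + t^4)·(t + t^3 + t^5 + t^6); the count is [t^5].
(t + t^2 + t^4) has coefficients 0,1,1,0,1 for degrees 0…4.
(t + t^3 + t^5 + t^6) has coefficients 0,1,0,1,0,1 for degrees 0…5.
[t^5] = 1·0 + 1·1 + 1·1 = 2.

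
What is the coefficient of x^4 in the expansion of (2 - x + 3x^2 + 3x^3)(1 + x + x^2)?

6

(2 - x + 3x^2 + 3x^3) has coefficients 2,-1,3,3 for degrees 0…3.
(1 + x + x^2) has coefficients 1,1,1,0,0 for degrees 0…4.
[x^4] = 2·0 − 1·0 + 3·1 + 3·1 = 6.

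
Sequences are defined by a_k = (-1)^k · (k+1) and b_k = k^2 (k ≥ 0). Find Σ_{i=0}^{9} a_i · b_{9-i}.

The convolution is the t^9 coefficient of A(t)B(t).
Σ = 1·81 − 2·64 + 3·49 − 4·36 + 5·25 − 6·16 + 7·9 − 8·4 + 9·1 − 10·0 = 25.

25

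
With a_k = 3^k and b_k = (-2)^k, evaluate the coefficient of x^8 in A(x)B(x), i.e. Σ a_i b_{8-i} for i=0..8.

This is [x^8] in the product of the two ordinary generating functions.
Σ = 1·256 + 3·(-128) + 9·64 + 27·(-32) + 81·16 + 243·(-8) + 729·4 + 2187·(-2) + 6561·1 = 4039.

4039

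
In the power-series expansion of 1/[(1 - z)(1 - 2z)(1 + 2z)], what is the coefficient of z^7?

Partial fractions give a closed form: a_n = (-1/3)·1^n + (1)·2^n + (1/3)·(-2)^n.
At n = 7: a_7 = 85.

85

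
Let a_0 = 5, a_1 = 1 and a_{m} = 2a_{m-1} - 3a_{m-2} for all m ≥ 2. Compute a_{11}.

The ordinary generating function has denominator 1 - 2z + 3z^2.
Iterating the recurrence: a_0,…,a_{11} = 5, 1, -13, -29, -19, 49, 155, 163, -139, -767, -1117, 67.

67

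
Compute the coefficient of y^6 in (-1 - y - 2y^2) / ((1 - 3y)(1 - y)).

The denominator gives the recurrence a_n = 4a_(n−1) − 3a_(n−2) for n ≥ 3; the numerator fixes a_0 = -1, a_1 = -5, a_2 = -19.
Iterating: -1, -5, -19, -61, -187, -565, -1699, so a_6 = -1699.

-1699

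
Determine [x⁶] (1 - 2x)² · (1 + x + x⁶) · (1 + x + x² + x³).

(1 - 2x)² has coefficients 1,-4,4 for degrees 0…2.
(1 + x + x⁶) has coefficients 1,1,0,0,0,0,1 for degrees 0…6.
Finally multiplying by (1 + x + x² + x³), the product of all factors after the first has coefficients 1,2,2,2,1,0,1 for degrees 0…6.
[x⁶] = 1·1 − 4·0 + 4·1 = 5.

5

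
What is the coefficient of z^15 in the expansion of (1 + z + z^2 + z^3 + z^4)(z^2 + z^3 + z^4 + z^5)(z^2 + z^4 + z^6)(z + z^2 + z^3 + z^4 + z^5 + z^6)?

(1 + z + z^2 + z^3 + z^4) has coefficients 1,1,1,1,1 for degrees 0…4.
(z^2 + z^3 + z^4 + z^5) has coefficients 0,0,1,1,1,1,0,0,0,0,0,0,0,0,0,0 for degrees 0…15.
Multiplying by (z^2 + z^4 + z^6) gives running coefficients 0,0,0,0,1,1,2,2,2,2,1,1,0,0,0,0 for degrees 0…15.
Finally multiplying by (z + z^2 + z^3 + z^4 + z^5 + z^6), the product of all factors after the first has coefficients 0,0,0,0,0,1,2,4,6,8,10,10,10,8,6,4 for degrees 0…15.
[z^15] = 1·4 + 1·6 + 1·8 + 1·10 + 1·10 = 38.

38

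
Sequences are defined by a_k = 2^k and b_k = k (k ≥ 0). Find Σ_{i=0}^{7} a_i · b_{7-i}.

This is [x^7] in the product of the two ordinary generating functions.
Σ = 1·7 + 2·6 + 4·5 + 8·4 + 16·3 + 32·2 + 64·1 + 128·0 = 247.

247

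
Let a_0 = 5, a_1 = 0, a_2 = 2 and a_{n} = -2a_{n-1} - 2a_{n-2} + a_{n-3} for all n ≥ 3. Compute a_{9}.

-95

The ordinary generating function has denominator 1 + 2q + 2q^2 - q^3.
Iterating the recurrence: a_0,…,a_{9} = 5, 0, 2, 1, -6, 12, -11, -8, 50, -95.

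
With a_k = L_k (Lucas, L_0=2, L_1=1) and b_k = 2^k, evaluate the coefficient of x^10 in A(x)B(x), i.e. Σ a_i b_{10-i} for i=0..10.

The convolution is the t^10 coefficient of A(t)B(t).
Σ = 2·1024 + 1·512 + 3·256 + 4·128 + 7·64 + 11·32 + 18·16 + 29·8 + 47·4 + 76·2 + 123·1 = 5623.

5623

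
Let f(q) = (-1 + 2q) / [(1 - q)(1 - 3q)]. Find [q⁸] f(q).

-3281

Partial fractions give a closed form: a_n = (-1/2)·1^n + (-1/2)·3^n.
At n = 8: a_8 = -3281.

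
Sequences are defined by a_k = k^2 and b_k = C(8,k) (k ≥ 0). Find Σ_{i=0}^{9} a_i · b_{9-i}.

6912

This is [x^9] in the product of the two ordinary generating functions.
Σ = 0·0 + 1·1 + 4·8 + 9·28 + 16·56 + 25·70 + 36·56 + 49·28 + 64·8 + 81·1 = 6912.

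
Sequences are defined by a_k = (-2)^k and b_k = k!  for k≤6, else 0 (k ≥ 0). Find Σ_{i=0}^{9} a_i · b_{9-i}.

-4736

Write out a_i and b_{9-i} for i = 0,…,9 and sum the products.
Σ = 1·0 − 2·0 + 4·0 − 8·720 + 16·120 − 32·24 + 64·6 − 128·2 + 256·1 − 512·1 = -4736.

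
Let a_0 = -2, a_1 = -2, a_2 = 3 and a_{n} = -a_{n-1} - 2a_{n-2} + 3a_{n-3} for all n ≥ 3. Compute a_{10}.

The ordinary generating function has denominator 1 + y + 2y^2 - 3y^3.
Iterating the recurrence: a_0,…,a_{10} = -2, -2, 3, -5, -7, 26, -27, -46, 178, -167, -327.

-327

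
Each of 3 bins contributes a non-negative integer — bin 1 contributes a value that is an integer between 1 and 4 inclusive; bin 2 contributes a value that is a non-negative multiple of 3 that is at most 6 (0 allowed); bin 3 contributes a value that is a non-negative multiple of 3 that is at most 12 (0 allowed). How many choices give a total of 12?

3

The generating function for the choices is (y + y^2 + y^3 + y^4)·(1 + y^3 + y^6)·(1 + y^3 + y^6 + y^9 + y^12); the count is [y^12].
(y + y^2 + y^3 + y^4) has coefficients 0,1,1,1,1 for degrees 0…4.
(1 + y^3 + y^6) has coefficients 1,0,0,1,0,0,1,0,0,0,0,0,0 for degrees 0…12.
Finally multiplying by (1 + y^3 + y^6 + y^9 + y^12), the product of all factors after the first has coefficients 1,0,0,2,0,0,3,0,0,3,0,0,3 for degrees 0…12.
[y^12] = 1·0 + 1·0 + 1·3 + 1·0 = 3.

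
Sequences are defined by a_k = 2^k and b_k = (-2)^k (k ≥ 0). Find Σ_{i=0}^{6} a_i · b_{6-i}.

64

This is [x^6] in the product of the two ordinary generating functions.
Σ = 1·64 + 2·(-32) + 4·16 + 8·(-8) + 16·4 + 32·(-2) + 64·1 = 64.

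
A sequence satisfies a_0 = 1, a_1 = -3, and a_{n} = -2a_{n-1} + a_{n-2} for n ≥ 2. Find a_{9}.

The ordinary generating function has denominator 1 + 2x - x^2.
Iterating the recurrence: a_0,…,a_{9} = 1, -3, 7, -17, 41, -99, 239, -577, 1393, -3363.

-3363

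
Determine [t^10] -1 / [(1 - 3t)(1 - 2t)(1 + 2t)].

-105469

The denominator gives the recurrence a_n = 3a_(n−1) + 4a_(n−2) − 12a_(n−3) for n ≥ 3; the numerator fixes a_0 = -1, a_1 = -3, a_2 = -13.
Iterating: -1, -3, -13, -39, -133, -399, -1261, -3783, -11605, -34815, -105469, so a_10 = -105469.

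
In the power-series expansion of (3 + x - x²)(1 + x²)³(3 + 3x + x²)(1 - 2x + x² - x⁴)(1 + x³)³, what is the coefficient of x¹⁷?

-47

(3 + x - x²) has coefficients 3,1,-1 for degrees 0…2.
(1 + x²)³ has coefficients 1,0,3,0,3,0,1,0,0,0,0,0,0,0,0,0,0,0 for degrees 0…17.
Multiplying by (3 + 3x + x²) gives running coefficients 3,3,10,9,12,9,6,3,1,0,0,0,0,0,0,0,0,0 for degrees 0…17.
Multiplying by (1 - 2x + x² - x⁴) gives running coefficients 3,-3,7,-8,1,-9,-10,-9,-11,-8,-5,-3,-1,0,0,0,0,0 for degrees 0…17.
Finally multiplying by (1 + x³)³, the product of all factors after the first has coefficients 3,-3,7,1,-8,12,-25,-15,-17,-59,-32,-56,-63,-41,-51,-37,-24,-20 for degrees 0…17.
[x¹⁷] = 3·(-20) + 1·(-24) − 1·(-37) = -47.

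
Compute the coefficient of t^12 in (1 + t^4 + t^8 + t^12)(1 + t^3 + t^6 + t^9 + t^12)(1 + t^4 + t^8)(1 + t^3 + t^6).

6

(1 + t^4 + t^8 + t^12) has coefficients 1,0,0,0,1,0,0,0,1,0,0,0,1 for degrees 0…12.
(1 + t^3 + t^6 + t^9 + t^12) has coefficients 1,0,0,1,0,0,1,0,0,1,0,0,1 for degrees 0…12.
Multiplying by (1 + t^4 + t^8) gives running coefficients 1,0,0,1,1,0,1,1,1,1,1,1,1 for degrees 0…12.
Finally multiplying by (1 + t^3 + t^6), the product of all factors after the first has coefficients 1,0,0,2,1,0,3,2,1,3,3,2,3 for degrees 0…12.
[t^12] = 1·3 + 1·1 + 1·1 + 1·1 = 6.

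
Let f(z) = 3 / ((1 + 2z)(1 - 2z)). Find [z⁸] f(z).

Partial fractions give a closed form: a_n = (3/2)·(-2)^n + (3/2)·2^n.
At n = 8: a_8 = 768.

768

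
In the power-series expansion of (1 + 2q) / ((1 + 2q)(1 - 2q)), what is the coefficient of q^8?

256

Partial fractions give a closed form: a_n = (1)·2^n.
At n = 8: a_8 = 256.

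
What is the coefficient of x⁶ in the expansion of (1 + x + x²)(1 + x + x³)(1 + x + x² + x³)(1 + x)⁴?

103

(1 + x + x²) has coefficients 1,1,1 for degrees 0…2.
(1 + x + x³) has coefficients 1,1,0,1,0,0,0 for degrees 0…6.
Multiplying by (1 + x + x² + x³) gives running coefficients 1,2,2,3,2,1,1 for degrees 0…6.
Finally multiplying by (1 + x)⁴, the product of all factors after the first has coefficients 1,6,16,27,35,37,31 for degrees 0…6.
[x⁶] = 1·31 + 1·37 + 1·35 = 103.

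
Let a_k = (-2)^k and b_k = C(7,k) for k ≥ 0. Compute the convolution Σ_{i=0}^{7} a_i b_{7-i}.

The convolution is the x^7 coefficient of A(x)B(x).
Σ = 1·1 − 2·7 + 4·21 − 8·35 + 16·35 − 32·21 + 64·7 − 128·1 = -1.

-1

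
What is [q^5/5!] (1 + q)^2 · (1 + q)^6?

6720

The EGF product rule gives c_5 = Σ_{k_1+k_2=5} C(5; k_1,k_2) · ∏ g_i(k_i), where (1+q)^2 gives the falling factorial (2)_k; (1+q)^6 gives the falling factorial (6)_k.
g_1(k) for k = 0…5: 1, 2, 2, 0, 0, 0.
g_2(k) for k = 0…5: 1, 6, 30, 120, 360, 720.
c_5 = Σ_k C(5,k)·g_1(k)·g_2(5−k) = 1·1·720 + 5·2·360 + 10·2·120 = 720 + 3600 + 2400 = 6720.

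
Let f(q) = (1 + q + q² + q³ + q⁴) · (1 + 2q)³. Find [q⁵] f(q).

(1 + q + q² + q³ + q⁴) has coefficients 1,1,1,1,1 for degrees 0…4.
(1 + 2q)³ has coefficients 1,6,12,8,0,0 for degrees 0…5.
[q⁵] = 1·0 + 1·0 + 1·8 + 1·12 + 1·6 = 26.

26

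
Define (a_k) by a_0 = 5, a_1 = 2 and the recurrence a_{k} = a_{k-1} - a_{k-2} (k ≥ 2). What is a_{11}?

The ordinary generating function has denominator 1 - q + q^2.
Iterating the recurrence: a_0,…,a_{11} = 5, 2, -3, -5, -2, 3, 5, 2, -3, -5, -2, 3.

3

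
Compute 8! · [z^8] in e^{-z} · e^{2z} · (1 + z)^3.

The EGF product rule gives c_8 = Σ_{k_1+k_2+k_3=8} C(8; k_1,k_2,k_3) · ∏ g_i(k_i), where e^{-z} gives (-1)^k; e^{2z} gives (2)^k; (1+z)^3 gives the falling factorial (3)_k.
g_1(k) for k = 0…8: 1, -1, 1, -1, 1, -1, 1, -1, 1.
g_2(k) for k = 0…8: 1, 2, 4, 8, 16, 32, 64, 128, 256.
g_3(k) for k = 0…8: 1, 3, 6, 6, 0, 0, 0, 0, 0.
First combine the last two factors: h(k) = Σ_j C(k,j)·g_2(j)·g_3(k−j) for k = 0…8: 1, 5, 22, 86, 304, 992, 3040, 8864, 24832.
c_8 = Σ_k C(8,k)·g_1(k)·h(8−k) = 1·1·24832 + 8·(-1)·8864 + 28·1·3040 + 56·(-1)·992 + 70·1·304 + 56·(-1)·86 + 28·1·22 + 8·(-1)·5 + 1·1·1 = 24832 − 70912 + 85120 − 55552 + 21280 − 4816 + 616 − 40 + 1 = 529.

529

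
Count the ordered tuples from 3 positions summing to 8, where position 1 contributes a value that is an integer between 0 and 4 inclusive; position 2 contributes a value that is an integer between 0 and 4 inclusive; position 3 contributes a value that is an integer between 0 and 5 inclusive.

The generating function for the choices is (1 + y + y^2 + y^3 + y^4)·(1 + y + y^2 + y^3 + y^4)·(1 + y + y^2 + y^3 + y^4 + y^5); the count is [y^8].
(1 + y + y^2 + y^3 + y^4) has coefficients 1,1,1,1,1 for degrees 0…4.
(1 + y + y^2 + y^3 + y^4) has coefficients 1,1,1,1,1,0,0,0,0 for degrees 0…8.
Finally multiplying by (1 + y + y^2 + y^3 + y^4 + y^5), the product of all factors after the first has coefficients 1,2,3,4,5,5,4,3,2 for degrees 0…8.
[y^8] = 1·2 + 1·3 + 1·4 + 1·5 + 1·5 = 19.

19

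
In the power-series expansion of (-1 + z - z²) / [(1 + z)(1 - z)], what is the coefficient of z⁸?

-2

The denominator gives the recurrence a_n = a_(n−2) for n ≥ 3; the numerator fixes a_0 = -1, a_1 = 1, a_2 = -2.
Iterating: -1, 1, -2, 1, -2, 1, -2, 1, -2, so a_8 = -2.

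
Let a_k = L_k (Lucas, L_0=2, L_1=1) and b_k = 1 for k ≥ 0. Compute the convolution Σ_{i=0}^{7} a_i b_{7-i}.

75

This is [x^7] in the product of the two ordinary generating functions.
Σ = 2·1 + 1·1 + 3·1 + 4·1 + 7·1 + 11·1 + 18·1 + 29·1 = 75.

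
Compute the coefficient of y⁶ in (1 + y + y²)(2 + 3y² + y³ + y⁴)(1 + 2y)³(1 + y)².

450

(1 + y + y²) has coefficients 1,1,1 for degrees 0…2.
(2 + 3y² + y³ + y⁴) has coefficients 2,0,3,1,1,0,0 for degrees 0…6.
Multiplying by (1 + 2y)³ gives running coefficients 2,12,27,35,43,42,20 for degrees 0…6.
Finally multiplying by (1 + y)², the product of all factors after the first has coefficients 2,16,53,101,140,163,147 for degrees 0…6.
[y⁶] = 1·147 + 1·163 + 1·140 = 450.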